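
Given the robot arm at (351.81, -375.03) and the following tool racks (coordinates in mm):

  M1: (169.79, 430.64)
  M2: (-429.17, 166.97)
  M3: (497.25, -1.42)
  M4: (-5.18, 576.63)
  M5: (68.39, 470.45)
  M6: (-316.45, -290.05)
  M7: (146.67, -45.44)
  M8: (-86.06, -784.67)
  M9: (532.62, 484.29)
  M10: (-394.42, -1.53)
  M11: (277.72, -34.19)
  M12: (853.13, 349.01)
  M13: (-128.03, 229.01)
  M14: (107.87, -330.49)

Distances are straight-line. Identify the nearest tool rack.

Distances from (351.81, -375.03):
M1: √((-182.02)² + (805.67)²) = √(33131.2804 + 649104.1489) = 825.98 mm
M2: √((-780.98)² + (542.00)²) = √(609929.7604 + 293764.0000) = 950.63 mm
M3: √((145.44)² + (373.61)²) = √(21152.7936 + 139584.4321) = 400.92 mm
M4: √((-356.99)² + (951.66)²) = √(127441.8601 + 905656.7556) = 1016.41 mm
M5: √((-283.42)² + (845.48)²) = √(80326.8964 + 714836.4304) = 891.72 mm
M6: √((-668.26)² + (84.98)²) = √(446571.4276 + 7221.6004) = 673.64 mm
M7: √((-205.14)² + (329.59)²) = √(42082.4196 + 108629.5681) = 388.22 mm
M8: √((-437.87)² + (-409.64)²) = √(191730.1369 + 167804.9296) = 599.61 mm
M9: √((180.81)² + (859.32)²) = √(32692.2561 + 738430.8624) = 878.14 mm
M10: √((-746.23)² + (373.50)²) = √(556859.2129 + 139502.2500) = 834.48 mm
M11: √((-74.09)² + (340.84)²) = √(5489.3281 + 116171.9056) = 348.80 mm
M12: √((501.32)² + (724.04)²) = √(251321.7424 + 524233.9216) = 880.66 mm
M13: √((-479.84)² + (604.04)²) = √(230246.4256 + 364864.3216) = 771.43 mm
M14: √((-243.94)² + (44.54)²) = √(59506.7236 + 1983.8116) = 247.97 mm
Minimum: M14 at 247.97 mm.

M14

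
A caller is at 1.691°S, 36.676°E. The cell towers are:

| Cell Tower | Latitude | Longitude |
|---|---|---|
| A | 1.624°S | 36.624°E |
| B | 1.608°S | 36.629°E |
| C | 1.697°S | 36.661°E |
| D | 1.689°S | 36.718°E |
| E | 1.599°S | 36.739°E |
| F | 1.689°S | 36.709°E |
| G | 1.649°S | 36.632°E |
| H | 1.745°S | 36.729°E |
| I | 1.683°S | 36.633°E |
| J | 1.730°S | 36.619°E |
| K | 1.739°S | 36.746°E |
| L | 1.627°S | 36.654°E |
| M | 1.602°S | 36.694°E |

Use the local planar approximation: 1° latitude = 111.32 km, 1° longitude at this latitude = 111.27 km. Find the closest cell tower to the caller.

Distances from 1.691°S, 36.676°E:
A: √((0.067·111.32)² + (-0.052·111.27)²) = √(55.62833 + 33.47826) = 9.440 km
B: √((0.083·111.32)² + (-0.047·111.27)²) = √(85.36947 + 27.34966) = 10.617 km
C: √((-0.006·111.32)² + (-0.015·111.27)²) = √(0.44612 + 2.78573) = 1.798 km
D: √((0.002·111.32)² + (0.042·111.27)²) = √(0.04957 + 21.84011) = 4.679 km
E: √((0.092·111.32)² + (0.063·111.27)²) = √(104.88709 + 49.14024) = 12.411 km
F: √((0.002·111.32)² + (0.033·111.27)²) = √(0.04957 + 13.48292) = 3.679 km
G: √((0.042·111.32)² + (-0.044·111.27)²) = √(21.85974 + 23.96964) = 6.770 km
H: √((-0.054·111.32)² + (0.053·111.27)²) = √(36.13549 + 34.77827) = 8.421 km
I: √((0.008·111.32)² + (-0.043·111.27)²) = √(0.79310 + 22.89249) = 4.867 km
J: √((-0.039·111.32)² + (-0.057·111.27)²) = √(18.84845 + 40.22591) = 7.686 km
K: √((-0.048·111.32)² + (0.070·111.27)²) = √(28.55150 + 60.66696) = 9.446 km
L: √((0.064·111.32)² + (-0.022·111.27)²) = √(50.75822 + 5.99241) = 7.533 km
M: √((0.089·111.32)² + (0.018·111.27)²) = √(98.15816 + 4.01145) = 10.108 km
Minimum: C at 1.798 km.

C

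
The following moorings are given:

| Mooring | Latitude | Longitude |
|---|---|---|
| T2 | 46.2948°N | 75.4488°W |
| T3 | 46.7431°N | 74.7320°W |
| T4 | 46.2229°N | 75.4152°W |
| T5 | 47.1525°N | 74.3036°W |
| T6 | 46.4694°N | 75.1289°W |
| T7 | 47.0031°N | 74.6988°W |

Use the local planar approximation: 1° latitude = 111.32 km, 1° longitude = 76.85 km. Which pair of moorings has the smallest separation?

Pairwise distances:
T2–T4: 8.4101 km
T3–T7: 29.0554 km
T2–T6: 31.3395 km
T5–T7: 34.6266 km
T4–T6: 35.1720 km
T3–T6: 43.1123 km
T3–T5: 56.2221 km
T6–T7: 67.9870 km
T2–T3: 74.3301 km
T3–T4: 78.1670 km
T2–T7: 97.6682 km
T5–T6: 99.0209 km
T4–T7: 102.8316 km
T2–T5: 129.8529 km
T4–T5: 134.1880 km
Closest pair: T2–T4 at 8.4101 km.

T2 and T4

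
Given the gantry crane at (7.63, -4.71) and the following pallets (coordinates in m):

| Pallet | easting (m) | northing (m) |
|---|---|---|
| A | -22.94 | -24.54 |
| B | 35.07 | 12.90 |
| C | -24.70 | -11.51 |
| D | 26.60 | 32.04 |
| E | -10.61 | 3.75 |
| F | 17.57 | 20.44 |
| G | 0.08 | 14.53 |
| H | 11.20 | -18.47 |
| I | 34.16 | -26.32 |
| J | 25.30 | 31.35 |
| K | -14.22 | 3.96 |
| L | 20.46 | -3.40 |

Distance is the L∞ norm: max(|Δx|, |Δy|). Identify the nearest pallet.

Distances from (7.63, -4.71):
A: 30.57 m
B: 27.44 m
C: 32.33 m
D: 36.75 m
E: 18.24 m
F: 25.15 m
G: 19.24 m
H: 13.76 m
I: 26.53 m
J: 36.06 m
K: 21.85 m
L: 12.83 m
Minimum: L at 12.83 m.

L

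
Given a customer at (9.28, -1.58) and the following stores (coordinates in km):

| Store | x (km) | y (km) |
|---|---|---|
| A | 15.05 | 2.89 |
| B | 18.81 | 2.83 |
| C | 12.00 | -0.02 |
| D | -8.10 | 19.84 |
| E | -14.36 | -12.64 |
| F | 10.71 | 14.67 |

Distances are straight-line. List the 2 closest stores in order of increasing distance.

Distances from (9.28, -1.58):
A: 7.30 km
B: 10.50 km
C: 3.14 km
D: 27.58 km
E: 26.10 km
F: 16.31 km
Sorted: C (3.14 km) < A (7.30 km) < B (10.50 km) < F (16.31 km) < …

C, A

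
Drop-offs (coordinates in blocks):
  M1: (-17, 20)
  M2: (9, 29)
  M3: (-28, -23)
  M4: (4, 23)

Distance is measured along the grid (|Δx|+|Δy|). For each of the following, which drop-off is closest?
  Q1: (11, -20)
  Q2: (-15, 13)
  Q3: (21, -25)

Q1→M3; Q2→M1; Q3→M3

Q1 at (11, -20):
  M1: 68 blocks
  M2: 51 blocks
  M3: 42 blocks
  M4: 50 blocks
  → nearest: M3 (42 blocks)
Q2 at (-15, 13):
  M1: 9 blocks
  M2: 40 blocks
  M3: 49 blocks
  M4: 29 blocks
  → nearest: M1 (9 blocks)
Q3 at (21, -25):
  M1: 83 blocks
  M2: 66 blocks
  M3: 51 blocks
  M4: 65 blocks
  → nearest: M3 (51 blocks)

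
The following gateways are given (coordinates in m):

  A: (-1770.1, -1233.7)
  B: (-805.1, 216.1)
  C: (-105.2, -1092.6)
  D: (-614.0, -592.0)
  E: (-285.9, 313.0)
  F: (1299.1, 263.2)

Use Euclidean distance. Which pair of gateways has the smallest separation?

B and E

Pairwise distances:
A–B: 1741.6 m
A–C: 1670.9 m
A–D: 1322.3 m
A–E: 2143.6 m
A–F: 3414.8 m
B–C: 1484.1 m
B–D: 830.4 m
B–E: 528.2 m
B–F: 2104.7 m
C–D: 713.8 m
C–E: 1417.2 m
C–F: 1952.0 m
D–E: 962.6 m
D–F: 2095.5 m
E–F: 1585.8 m
Closest pair: B–E at 528.2 m.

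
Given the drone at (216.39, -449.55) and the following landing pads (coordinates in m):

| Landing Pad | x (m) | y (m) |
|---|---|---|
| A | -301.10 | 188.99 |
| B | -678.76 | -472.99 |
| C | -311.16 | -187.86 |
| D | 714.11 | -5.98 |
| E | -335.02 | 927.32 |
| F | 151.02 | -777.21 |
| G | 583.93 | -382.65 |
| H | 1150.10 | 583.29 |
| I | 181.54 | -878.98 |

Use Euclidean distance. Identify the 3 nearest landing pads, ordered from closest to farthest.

F, G, I

Distances from (216.39, -449.55):
A: √((-517.49)² + (638.54)²) = √(267795.9001 + 407733.3316) = 821.91 m
B: √((-895.15)² + (-23.44)²) = √(801293.5225 + 549.4336) = 895.46 m
C: √((-527.55)² + (261.69)²) = √(278309.0025 + 68481.6561) = 588.89 m
D: √((497.72)² + (443.57)²) = √(247725.1984 + 196754.3449) = 666.69 m
E: √((-551.41)² + (1376.87)²) = √(304052.9881 + 1895770.9969) = 1483.18 m
F: √((-65.37)² + (-327.66)²) = √(4273.2369 + 107361.0756) = 334.12 m
G: √((367.54)² + (66.90)²) = √(135085.6516 + 4475.6100) = 373.58 m
H: √((933.71)² + (1032.84)²) = √(871814.3641 + 1066758.4656) = 1392.33 m
I: √((-34.85)² + (-429.43)²) = √(1214.5225 + 184410.1249) = 430.84 m
Sorted: F (334.12 m) < G (373.58 m) < I (430.84 m) < C (588.89 m) < D (666.69 m) < …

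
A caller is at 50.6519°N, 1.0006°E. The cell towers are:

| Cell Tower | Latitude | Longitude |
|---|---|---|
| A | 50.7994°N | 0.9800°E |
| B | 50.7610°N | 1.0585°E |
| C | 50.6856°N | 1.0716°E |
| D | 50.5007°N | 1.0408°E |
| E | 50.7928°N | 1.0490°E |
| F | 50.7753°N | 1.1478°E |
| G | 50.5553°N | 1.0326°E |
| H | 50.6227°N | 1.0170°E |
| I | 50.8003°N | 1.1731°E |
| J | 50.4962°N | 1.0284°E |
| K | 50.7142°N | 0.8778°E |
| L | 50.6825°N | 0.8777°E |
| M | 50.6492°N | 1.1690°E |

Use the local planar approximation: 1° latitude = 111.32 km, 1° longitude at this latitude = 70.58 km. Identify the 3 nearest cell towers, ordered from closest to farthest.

H, C, L

Distances from 50.6519°N, 1.0006°E:
A: √((0.1475·111.32)² + (-0.0206·70.58)²) = √(269.606548 + 2.113965) = 16.4839 km
B: √((0.1091·111.32)² + (0.0579·70.58)²) = √(147.501316 + 16.700152) = 12.8141 km
C: √((0.0337·111.32)² + (0.0710·70.58)²) = √(14.073632 + 25.111925) = 6.2598 km
D: √((-0.1512·111.32)² + (0.0402·70.58)²) = √(283.302220 + 8.050362) = 17.0691 km
E: √((0.1409·111.32)² + (0.0484·70.58)²) = √(246.018849 + 11.669548) = 16.0527 km
F: √((0.1234·111.32)² + (0.1472·70.58)²) = √(188.702092 + 107.939134) = 17.2233 km
G: √((-0.0966·111.32)² + (0.0320·70.58)²) = √(115.638020 + 5.101093) = 10.9881 km
H: √((-0.0292·111.32)² + (0.0164·70.58)²) = √(10.566036 + 1.339834) = 3.4505 km
I: √((0.1484·111.32)² + (0.1725·70.58)²) = √(272.906700 + 148.231843) = 20.5217 km
J: √((-0.1557·111.32)² + (0.0278·70.58)²) = √(300.416388 + 3.849931) = 17.4432 km
K: √((0.0623·111.32)² + (-0.1228·70.58)²) = √(48.097498 + 75.120772) = 11.1004 km
L: √((0.0306·111.32)² + (-0.1229·70.58)²) = √(11.603506 + 75.243168) = 9.3192 km
M: √((-0.0027·111.32)² + (0.1684·70.58)²) = √(0.090339 + 141.269199) = 11.8895 km
Sorted: H (3.4505 km) < C (6.2598 km) < L (9.3192 km) < G (10.9881 km) < K (11.1004 km) < …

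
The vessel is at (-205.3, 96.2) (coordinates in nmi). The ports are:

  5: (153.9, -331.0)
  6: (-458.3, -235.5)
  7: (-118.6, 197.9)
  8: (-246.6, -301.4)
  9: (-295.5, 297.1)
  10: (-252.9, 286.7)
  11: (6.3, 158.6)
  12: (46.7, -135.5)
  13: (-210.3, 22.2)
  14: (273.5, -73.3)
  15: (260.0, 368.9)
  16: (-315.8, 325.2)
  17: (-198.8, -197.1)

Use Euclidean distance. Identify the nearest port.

13

Distances from (-205.3, 96.2):
5: √((359.2)² + (-427.2)²) = √(129024.640 + 182499.840) = 558.1 nmi
6: √((-253.0)² + (-331.7)²) = √(64009.000 + 110024.890) = 417.2 nmi
7: √((86.7)² + (101.7)²) = √(7516.890 + 10342.890) = 133.6 nmi
8: √((-41.3)² + (-397.6)²) = √(1705.690 + 158085.760) = 399.7 nmi
9: √((-90.2)² + (200.9)²) = √(8136.040 + 40360.810) = 220.2 nmi
10: √((-47.6)² + (190.5)²) = √(2265.760 + 36290.250) = 196.4 nmi
11: √((211.6)² + (62.4)²) = √(44774.560 + 3893.760) = 220.6 nmi
12: √((252.0)² + (-231.7)²) = √(63504.000 + 53684.890) = 342.3 nmi
13: √((-5.0)² + (-74.0)²) = √(25.000 + 5476.000) = 74.2 nmi
14: √((478.8)² + (-169.5)²) = √(229249.440 + 28730.250) = 507.9 nmi
15: √((465.3)² + (272.7)²) = √(216504.090 + 74365.290) = 539.3 nmi
16: √((-110.5)² + (229.0)²) = √(12210.250 + 52441.000) = 254.3 nmi
17: √((6.5)² + (-293.3)²) = √(42.250 + 86024.890) = 293.4 nmi
Minimum: 13 at 74.2 nmi.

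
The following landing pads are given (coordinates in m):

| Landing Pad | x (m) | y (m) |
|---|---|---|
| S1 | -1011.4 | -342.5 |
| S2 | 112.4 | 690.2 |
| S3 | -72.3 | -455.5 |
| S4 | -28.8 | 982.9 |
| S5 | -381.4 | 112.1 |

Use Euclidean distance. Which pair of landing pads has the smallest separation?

S2 and S4

Pairwise distances:
S2–S4: 325.0 m
S3–S5: 646.3 m
S2–S5: 760.3 m
S1–S5: 776.9 m
S4–S5: 939.5 m
S1–S3: 945.9 m
S2–S3: 1160.5 m
S3–S4: 1439.1 m
S1–S2: 1526.2 m
S1–S4: 1649.9 m
Closest pair: S2–S4 at 325.0 m.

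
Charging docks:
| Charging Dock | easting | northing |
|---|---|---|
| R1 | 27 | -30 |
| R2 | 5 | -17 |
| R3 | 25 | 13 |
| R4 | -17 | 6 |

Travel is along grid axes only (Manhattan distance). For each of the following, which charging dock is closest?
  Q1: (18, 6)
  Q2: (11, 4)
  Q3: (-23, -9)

Q1 at (18, 6):
  R1: 45
  R2: 36
  R3: 14
  R4: 35
  → nearest: R3 (14)
Q2 at (11, 4):
  R1: 50
  R2: 27
  R3: 23
  R4: 30
  → nearest: R3 (23)
Q3 at (-23, -9):
  R1: 71
  R2: 36
  R3: 70
  R4: 21
  → nearest: R4 (21)

Q1→R3; Q2→R3; Q3→R4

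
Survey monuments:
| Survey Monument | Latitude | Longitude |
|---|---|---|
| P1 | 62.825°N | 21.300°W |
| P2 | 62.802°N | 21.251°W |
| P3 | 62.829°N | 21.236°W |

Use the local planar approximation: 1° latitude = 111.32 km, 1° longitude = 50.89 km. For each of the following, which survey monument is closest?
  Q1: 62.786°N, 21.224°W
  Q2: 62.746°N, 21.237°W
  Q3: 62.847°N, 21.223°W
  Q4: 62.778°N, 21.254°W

Q1→P2; Q2→P2; Q3→P3; Q4→P2

Q1 at 62.786°N, 21.224°W:
  P1: 5.814 km
  P2: 2.250 km
  P3: 4.826 km
  → nearest: P2 (2.250 km)
Q2 at 62.746°N, 21.237°W:
  P1: 9.360 km
  P2: 6.275 km
  P3: 9.240 km
  → nearest: P2 (6.275 km)
Q3 at 62.847°N, 21.223°W:
  P1: 4.621 km
  P2: 5.208 km
  P3: 2.110 km
  → nearest: P3 (2.110 km)
Q4 at 62.778°N, 21.254°W:
  P1: 5.732 km
  P2: 2.676 km
  P3: 5.751 km
  → nearest: P2 (2.676 km)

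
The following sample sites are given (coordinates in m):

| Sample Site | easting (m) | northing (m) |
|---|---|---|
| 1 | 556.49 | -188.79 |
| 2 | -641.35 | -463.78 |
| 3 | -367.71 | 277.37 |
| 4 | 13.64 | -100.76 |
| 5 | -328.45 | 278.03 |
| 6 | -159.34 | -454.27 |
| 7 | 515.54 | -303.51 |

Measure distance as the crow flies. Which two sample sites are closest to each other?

Pairwise distances:
1–2: √((-1197.84)² + (-274.99)²) = √(1434820.6656 + 75619.5001) = 1229.00 m
1–3: √((-924.20)² + (466.16)²) = √(854145.6400 + 217305.1456) = 1035.11 m
1–4: √((-542.85)² + (88.03)²) = √(294686.1225 + 7749.2809) = 549.94 m
1–5: √((-884.94)² + (466.82)²) = √(783118.8036 + 217920.9124) = 1000.52 m
1–6: √((-715.83)² + (-265.48)²) = √(512412.5889 + 70479.6304) = 763.47 m
1–7: √((-40.95)² + (-114.72)²) = √(1676.9025 + 13160.6784) = 121.81 m
2–3: √((273.64)² + (741.15)²) = √(74878.8496 + 549303.3225) = 790.05 m
2–4: √((654.99)² + (363.02)²) = √(429011.9001 + 131783.5204) = 748.86 m
2–5: √((312.90)² + (741.81)²) = √(97906.4100 + 550282.0761) = 805.10 m
2–6: √((482.01)² + (9.51)²) = √(232333.6401 + 90.4401) = 482.10 m
2–7: √((1156.89)² + (160.27)²) = √(1338394.4721 + 25686.4729) = 1167.94 m
3–4: √((381.35)² + (-378.13)²) = √(145427.8225 + 142982.2969) = 537.04 m
3–5: √((39.26)² + (0.66)²) = √(1541.3476 + 0.4356) = 39.27 m
3–6: √((208.37)² + (-731.64)²) = √(43418.0569 + 535297.0896) = 760.73 m
3–7: √((883.25)² + (-580.88)²) = √(780130.5625 + 337421.5744) = 1057.14 m
4–5: √((-342.09)² + (378.79)²) = √(117025.5681 + 143481.8641) = 510.40 m
4–6: √((-172.98)² + (-353.51)²) = √(29922.0804 + 124969.3201) = 393.56 m
4–7: √((501.90)² + (-202.75)²) = √(251903.6100 + 41107.5625) = 541.31 m
5–6: √((169.11)² + (-732.30)²) = √(28598.1921 + 536263.2900) = 751.57 m
5–7: √((843.99)² + (-581.54)²) = √(712319.1201 + 338188.7716) = 1024.94 m
6–7: √((674.88)² + (150.76)²) = √(455463.0144 + 22728.5776) = 691.51 m
Closest pair: 3–5 at 39.27 m.

3 and 5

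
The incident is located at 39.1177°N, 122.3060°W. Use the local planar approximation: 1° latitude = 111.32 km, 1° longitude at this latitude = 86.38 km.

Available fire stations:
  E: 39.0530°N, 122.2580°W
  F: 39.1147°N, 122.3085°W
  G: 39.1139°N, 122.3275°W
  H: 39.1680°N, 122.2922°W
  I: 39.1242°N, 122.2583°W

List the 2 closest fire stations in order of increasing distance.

F, G

Distances from 39.1177°N, 122.3060°W:
E: √((-0.0647·111.32)² + (0.0480·86.38)²) = √(51.874623 + 17.191306) = 8.3106 km
F: √((-0.0030·111.32)² + (-0.0025·86.38)²) = √(0.111529 + 0.046634) = 0.3977 km
G: √((-0.0038·111.32)² + (-0.0215·86.38)²) = √(0.178943 + 3.449080) = 1.9047 km
H: √((0.0503·111.32)² + (0.0138·86.38)²) = √(31.353236 + 1.420969) = 5.7249 km
I: √((0.0065·111.32)² + (0.0477·86.38)²) = √(0.523568 + 16.977086) = 4.1834 km
Sorted: F (0.3977 km) < G (1.9047 km) < I (4.1834 km) < H (5.7249 km) < …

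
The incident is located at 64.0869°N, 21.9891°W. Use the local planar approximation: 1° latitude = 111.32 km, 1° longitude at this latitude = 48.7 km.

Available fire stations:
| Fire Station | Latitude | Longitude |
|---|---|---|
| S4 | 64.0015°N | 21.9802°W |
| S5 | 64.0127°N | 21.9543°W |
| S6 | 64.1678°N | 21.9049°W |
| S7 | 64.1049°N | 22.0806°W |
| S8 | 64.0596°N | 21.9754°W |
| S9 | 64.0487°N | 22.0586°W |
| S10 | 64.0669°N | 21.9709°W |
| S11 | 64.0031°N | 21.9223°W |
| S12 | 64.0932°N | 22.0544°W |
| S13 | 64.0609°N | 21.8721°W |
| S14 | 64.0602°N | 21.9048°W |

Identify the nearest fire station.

Distances from 64.0869°N, 21.9891°W:
S4: √((-0.0854·111.32)² + (0.0089·48.7)²) = √(90.377877 + 0.187862) = 9.5166 km
S5: √((-0.0742·111.32)² + (0.0348·48.7)²) = √(68.226675 + 2.872211) = 8.4320 km
S6: √((0.0809·111.32)² + (0.0842·48.7)²) = √(81.104218 + 16.814428) = 9.8954 km
S7: √((0.0180·111.32)² + (-0.0915·48.7)²) = √(4.015054 + 19.856382) = 4.8858 km
S8: √((-0.0273·111.32)² + (0.0137·48.7)²) = √(9.235740 + 0.445142) = 3.1114 km
S9: √((-0.0382·111.32)² + (-0.0695·48.7)²) = √(18.083110 + 11.455856) = 5.4350 km
S10: √((-0.0200·111.32)² + (0.0182·48.7)²) = √(4.956857 + 0.785599) = 2.3963 km
S11: √((-0.0838·111.32)² + (0.0668·48.7)²) = √(87.023076 + 10.583050) = 9.8796 km
S12: √((0.0063·111.32)² + (-0.0653·48.7)²) = √(0.491844 + 10.113100) = 3.2565 km
S13: √((-0.0260·111.32)² + (0.1170·48.7)²) = √(8.377088 + 32.466064) = 6.3909 km
S14: √((-0.0267·111.32)² + (0.0843·48.7)²) = √(8.834234 + 16.854391) = 5.0684 km
Minimum: S10 at 2.3963 km.

S10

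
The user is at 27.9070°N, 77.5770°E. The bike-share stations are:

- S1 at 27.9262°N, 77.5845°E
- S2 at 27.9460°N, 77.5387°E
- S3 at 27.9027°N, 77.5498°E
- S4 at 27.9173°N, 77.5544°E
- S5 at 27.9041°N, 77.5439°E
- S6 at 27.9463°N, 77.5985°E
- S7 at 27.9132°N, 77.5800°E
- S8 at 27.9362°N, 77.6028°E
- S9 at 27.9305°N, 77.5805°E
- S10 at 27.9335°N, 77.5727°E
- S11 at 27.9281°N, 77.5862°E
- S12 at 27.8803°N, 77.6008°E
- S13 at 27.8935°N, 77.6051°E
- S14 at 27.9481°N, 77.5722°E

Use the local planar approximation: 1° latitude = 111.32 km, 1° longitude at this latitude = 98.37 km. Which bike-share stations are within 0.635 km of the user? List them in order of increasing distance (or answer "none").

none

Distances from 27.9070°N, 77.5770°E:
S1: √((0.0192·111.32)² + (0.0075·98.37)²) = √(4.568239 + 0.544312) = 2.2611 km
S2: √((0.0390·111.32)² + (-0.0383·98.37)²) = √(18.848449 + 14.194591) = 5.7483 km
S3: √((-0.0043·111.32)² + (-0.0272·98.37)²) = √(0.229131 + 7.159178) = 2.7181 km
S4: √((0.0103·111.32)² + (-0.0226·98.37)²) = √(1.314682 + 4.942449) = 2.5014 km
S5: √((-0.0029·111.32)² + (-0.0331·98.37)²) = √(0.104218 + 10.601842) = 3.2720 km
S6: √((0.0393·111.32)² + (0.0215·98.37)²) = √(19.139540 + 4.473035) = 4.8593 km
S7: √((0.0062·111.32)² + (0.0030·98.37)²) = √(0.476354 + 0.087090) = 0.7506 km
S8: √((0.0292·111.32)² + (0.0258·98.37)²) = √(10.566036 + 6.441170) = 4.1240 km
S9: √((0.0235·111.32)² + (0.0035·98.37)²) = √(6.843561 + 0.118539) = 2.6386 km
S10: √((0.0265·111.32)² + (-0.0043·98.37)²) = √(8.702382 + 0.178921) = 2.9802 km
S11: √((0.0211·111.32)² + (0.0092·98.37)²) = √(5.517106 + 0.819032) = 2.5172 km
S12: √((-0.0267·111.32)² + (0.0238·98.37)²) = √(8.834234 + 5.481246) = 3.7836 km
S13: √((-0.0135·111.32)² + (0.0281·98.37)²) = √(2.258468 + 7.640785) = 3.1463 km
S14: √((0.0411·111.32)² + (-0.0048·98.37)²) = √(20.932931 + 0.222950) = 4.5996 km
Threshold 0.635 km: none within range.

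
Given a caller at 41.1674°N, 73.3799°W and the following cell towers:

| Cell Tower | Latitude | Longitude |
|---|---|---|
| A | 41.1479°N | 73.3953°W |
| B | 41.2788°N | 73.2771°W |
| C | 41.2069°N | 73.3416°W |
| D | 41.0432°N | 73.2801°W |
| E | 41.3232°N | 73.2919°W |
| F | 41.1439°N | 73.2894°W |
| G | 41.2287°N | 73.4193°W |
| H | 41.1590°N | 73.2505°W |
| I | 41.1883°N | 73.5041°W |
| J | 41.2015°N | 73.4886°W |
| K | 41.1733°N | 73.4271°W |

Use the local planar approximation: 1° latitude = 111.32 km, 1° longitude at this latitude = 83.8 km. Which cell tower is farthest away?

Distances from 41.1674°N, 73.3799°W:
A: 2.5254 km
B: 15.0996 km
C: 5.4439 km
D: 16.1586 km
E: 18.8463 km
F: 8.0224 km
G: 7.5807 km
H: 10.8840 km
I: 10.6648 km
J: 9.8684 km
K: 4.0095 km
Maximum: E at 18.8463 km.

E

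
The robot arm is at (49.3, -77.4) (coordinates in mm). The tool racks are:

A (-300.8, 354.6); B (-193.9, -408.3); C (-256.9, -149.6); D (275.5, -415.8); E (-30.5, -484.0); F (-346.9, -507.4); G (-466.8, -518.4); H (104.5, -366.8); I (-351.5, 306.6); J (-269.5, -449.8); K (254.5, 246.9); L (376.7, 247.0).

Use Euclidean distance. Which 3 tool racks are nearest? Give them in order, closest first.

Distances from (49.3, -77.4):
A: √((-350.1)² + (432.0)²) = √(122570.010 + 186624.000) = 556.1 mm
B: √((-243.2)² + (-330.9)²) = √(59146.240 + 109494.810) = 410.7 mm
C: √((-306.2)² + (-72.2)²) = √(93758.440 + 5212.840) = 314.6 mm
D: √((226.2)² + (-338.4)²) = √(51166.440 + 114514.560) = 407.0 mm
E: √((-79.8)² + (-406.6)²) = √(6368.040 + 165323.560) = 414.4 mm
F: √((-396.2)² + (-430.0)²) = √(156974.440 + 184900.000) = 584.7 mm
G: √((-516.1)² + (-441.0)²) = √(266359.210 + 194481.000) = 678.9 mm
H: √((55.2)² + (-289.4)²) = √(3047.040 + 83752.360) = 294.6 mm
I: √((-400.8)² + (384.0)²) = √(160640.640 + 147456.000) = 555.1 mm
J: √((-318.8)² + (-372.4)²) = √(101633.440 + 138681.760) = 490.2 mm
K: √((205.2)² + (324.3)²) = √(42107.040 + 105170.490) = 383.8 mm
L: √((327.4)² + (324.4)²) = √(107190.760 + 105235.360) = 460.9 mm
Sorted: H (294.6 mm) < C (314.6 mm) < K (383.8 mm) < D (407.0 mm) < B (410.7 mm) < …

H, C, K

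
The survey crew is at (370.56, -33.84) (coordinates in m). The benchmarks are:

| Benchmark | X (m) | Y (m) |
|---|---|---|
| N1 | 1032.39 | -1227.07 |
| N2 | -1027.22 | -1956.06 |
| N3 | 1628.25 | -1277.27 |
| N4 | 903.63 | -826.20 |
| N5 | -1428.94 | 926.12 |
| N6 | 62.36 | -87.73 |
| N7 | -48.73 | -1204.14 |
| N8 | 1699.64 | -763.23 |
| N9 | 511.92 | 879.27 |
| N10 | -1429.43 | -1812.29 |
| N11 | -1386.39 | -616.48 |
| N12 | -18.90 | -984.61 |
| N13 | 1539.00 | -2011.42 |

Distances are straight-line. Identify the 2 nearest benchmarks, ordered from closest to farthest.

Distances from (370.56, -33.84):
N1: √((661.83)² + (-1193.23)²) = √(438018.9489 + 1423797.8329) = 1364.48 m
N2: √((-1397.78)² + (-1922.22)²) = √(1953788.9284 + 3694929.7284) = 2376.70 m
N3: √((1257.69)² + (-1243.43)²) = √(1581784.1361 + 1546118.1649) = 1768.59 m
N4: √((533.07)² + (-792.36)²) = √(284163.6249 + 627834.3696) = 954.99 m
N5: √((-1799.50)² + (959.96)²) = √(3238200.2500 + 921523.2016) = 2039.54 m
N6: √((-308.20)² + (-53.89)²) = √(94987.2400 + 2904.1321) = 312.88 m
N7: √((-419.29)² + (-1170.30)²) = √(175804.1041 + 1369602.0900) = 1243.14 m
N8: √((1329.08)² + (-729.39)²) = √(1766453.6464 + 532009.7721) = 1516.07 m
N9: √((141.36)² + (913.11)²) = √(19982.6496 + 833769.8721) = 923.99 m
N10: √((-1799.99)² + (-1778.45)²) = √(3239964.0001 + 3162884.4025) = 2530.39 m
N11: √((-1756.95)² + (-582.64)²) = √(3086873.3025 + 339469.3696) = 1851.04 m
N12: √((-389.46)² + (-950.77)²) = √(151679.0916 + 903963.5929) = 1027.44 m
N13: √((1168.44)² + (-1977.58)²) = √(1365252.0336 + 3910822.6564) = 2296.97 m
Sorted: N6 (312.88 m) < N9 (923.99 m) < N4 (954.99 m) < N12 (1027.44 m) < …

N6, N9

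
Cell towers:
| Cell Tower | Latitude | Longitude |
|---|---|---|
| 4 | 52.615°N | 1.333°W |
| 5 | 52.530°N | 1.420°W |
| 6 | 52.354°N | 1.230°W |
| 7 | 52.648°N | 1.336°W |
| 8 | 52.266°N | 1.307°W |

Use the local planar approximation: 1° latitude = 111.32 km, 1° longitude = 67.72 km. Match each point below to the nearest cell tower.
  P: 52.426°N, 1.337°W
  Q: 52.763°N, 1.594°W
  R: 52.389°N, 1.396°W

P→6; Q→7; R→6

P at 52.426°N, 1.337°W:
  4: √((0.189·111.32)² + (0.004·67.72)²) = √(442.65972 + 0.07338) = 21.041 km
  5: √((0.104·111.32)² + (-0.083·67.72)²) = √(134.03341 + 31.59294) = 12.870 km
  6: √((-0.072·111.32)² + (0.107·67.72)²) = √(64.24087 + 52.50510) = 10.805 km
  7: √((0.222·111.32)² + (0.001·67.72)²) = √(610.73435 + 0.00459) = 24.713 km
  8: √((-0.160·111.32)² + (0.030·67.72)²) = √(317.23885 + 4.12740) = 17.927 km
  → nearest: 6 (10.805 km)
Q at 52.763°N, 1.594°W:
  4: √((-0.148·111.32)² + (0.261·67.72)²) = √(271.43749 + 312.40280) = 24.163 km
  5: √((-0.233·111.32)² + (0.174·67.72)²) = √(672.75702 + 138.84569) = 28.489 km
  6: √((-0.409·111.32)² + (0.364·67.72)²) = √(2072.96997 + 607.62644) = 51.774 km
  7: √((-0.115·111.32)² + (0.258·67.72)²) = √(163.88608 + 305.26240) = 21.660 km
  8: √((-0.497·111.32)² + (0.287·67.72)²) = √(3060.97070 + 377.74410) = 58.641 km
  → nearest: 7 (21.660 km)
R at 52.389°N, 1.396°W:
  4: √((0.226·111.32)² + (0.063·67.72)²) = √(632.94107 + 18.20183) = 25.518 km
  5: √((0.141·111.32)² + (-0.024·67.72)²) = √(246.36818 + 2.64154) = 15.780 km
  6: √((-0.035·111.32)² + (0.166·67.72)²) = √(15.18037 + 126.37177) = 11.898 km
  7: √((0.259·111.32)² + (0.060·67.72)²) = √(831.27730 + 16.50959) = 29.117 km
  8: √((-0.123·111.32)² + (0.089·67.72)²) = √(187.48072 + 36.32569) = 14.960 km
  → nearest: 6 (11.898 km)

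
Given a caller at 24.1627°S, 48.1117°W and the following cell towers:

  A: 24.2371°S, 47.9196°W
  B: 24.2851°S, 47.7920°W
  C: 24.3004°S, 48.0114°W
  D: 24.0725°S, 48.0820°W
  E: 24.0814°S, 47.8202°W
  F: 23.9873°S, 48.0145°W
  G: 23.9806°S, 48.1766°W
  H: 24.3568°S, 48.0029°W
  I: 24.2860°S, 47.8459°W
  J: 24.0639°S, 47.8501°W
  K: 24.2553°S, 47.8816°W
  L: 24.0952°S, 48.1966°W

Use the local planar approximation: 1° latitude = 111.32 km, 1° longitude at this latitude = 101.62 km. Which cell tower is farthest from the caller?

B

Distances from 24.1627°S, 48.1117°W:
A: √((-0.0744·111.32)² + (0.1921·101.62)²) = √(68.594969 + 381.077328) = 21.2055 km
B: √((-0.1224·111.32)² + (0.3197·101.62)²) = √(185.656103 + 1055.464556) = 35.2295 km
C: √((-0.1377·111.32)² + (0.1003·101.62)²) = √(234.971006 + 103.886771) = 18.4081 km
D: √((0.0902·111.32)² + (0.0297·101.62)²) = √(100.822966 + 9.109012) = 10.4848 km
E: √((0.0813·111.32)² + (0.2915·101.62)²) = √(81.908220 + 877.476510) = 30.9739 km
F: √((0.1754·111.32)² + (0.0972·101.62)²) = √(381.246244 + 97.564295) = 21.8817 km
G: √((0.1821·111.32)² + (-0.0649·101.62)²) = √(410.928523 + 43.495845) = 21.3172 km
H: √((-0.1941·111.32)² + (0.1088·101.62)²) = √(466.871610 + 122.240797) = 24.2716 km
I: √((-0.1233·111.32)² + (0.2658·101.62)²) = √(188.396378 + 729.572296) = 30.2980 km
J: √((0.0988·111.32)² + (0.2616·101.62)²) = √(120.965155 + 706.697997) = 28.7691 km
K: √((-0.0926·111.32)² + (0.2301·101.62)²) = √(106.259647 + 546.753559) = 25.5541 km
L: √((0.0675·111.32)² + (-0.0849·101.62)²) = √(56.461699 + 74.434412) = 11.4410 km
Maximum: B at 35.2295 km.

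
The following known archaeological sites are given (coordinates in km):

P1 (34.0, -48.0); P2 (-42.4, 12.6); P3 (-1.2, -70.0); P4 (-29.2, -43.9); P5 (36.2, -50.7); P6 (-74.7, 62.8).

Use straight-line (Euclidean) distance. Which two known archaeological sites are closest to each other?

Pairwise distances:
P1–P2: √((-76.4)² + (60.6)²) = √(5836.960 + 3672.360) = 97.5 km
P1–P3: √((-35.2)² + (-22.0)²) = √(1239.040 + 484.000) = 41.5 km
P1–P4: √((-63.2)² + (4.1)²) = √(3994.240 + 16.810) = 63.3 km
P1–P5: √((2.2)² + (-2.7)²) = √(4.840 + 7.290) = 3.5 km
P1–P6: √((-108.7)² + (110.8)²) = √(11815.690 + 12276.640) = 155.2 km
P2–P3: √((41.2)² + (-82.6)²) = √(1697.440 + 6822.760) = 92.3 km
P2–P4: √((13.2)² + (-56.5)²) = √(174.240 + 3192.250) = 58.0 km
P2–P5: √((78.6)² + (-63.3)²) = √(6177.960 + 4006.890) = 100.9 km
P2–P6: √((-32.3)² + (50.2)²) = √(1043.290 + 2520.040) = 59.7 km
P3–P4: √((-28.0)² + (26.1)²) = √(784.000 + 681.210) = 38.3 km
P3–P5: √((37.4)² + (19.3)²) = √(1398.760 + 372.490) = 42.1 km
P3–P6: √((-73.5)² + (132.8)²) = √(5402.250 + 17635.840) = 151.8 km
P4–P5: √((65.4)² + (-6.8)²) = √(4277.160 + 46.240) = 65.8 km
P4–P6: √((-45.5)² + (106.7)²) = √(2070.250 + 11384.890) = 116.0 km
P5–P6: √((-110.9)² + (113.5)²) = √(12298.810 + 12882.250) = 158.7 km
Closest pair: P1–P5 at 3.5 km.

P1 and P5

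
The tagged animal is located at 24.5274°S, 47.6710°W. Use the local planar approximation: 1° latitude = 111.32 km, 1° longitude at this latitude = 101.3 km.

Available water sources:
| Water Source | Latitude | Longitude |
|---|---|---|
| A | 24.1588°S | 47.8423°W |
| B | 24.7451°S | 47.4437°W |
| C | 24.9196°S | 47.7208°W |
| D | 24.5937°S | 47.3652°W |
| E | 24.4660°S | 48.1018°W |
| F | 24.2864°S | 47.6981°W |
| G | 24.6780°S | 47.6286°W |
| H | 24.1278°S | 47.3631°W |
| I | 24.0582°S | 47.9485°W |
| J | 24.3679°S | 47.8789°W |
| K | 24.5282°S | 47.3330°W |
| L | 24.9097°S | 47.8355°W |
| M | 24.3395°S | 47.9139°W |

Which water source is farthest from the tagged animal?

Distances from 24.5274°S, 47.6710°W:
A: √((0.3686·111.32)² + (-0.1713·101.3)²) = √(1683.670324 + 301.115850) = 44.5509 km
B: √((-0.2177·111.32)² + (0.2273·101.3)²) = √(587.304398 + 530.173190) = 33.4287 km
C: √((-0.3922·111.32)² + (-0.0498·101.3)²) = √(1906.169753 + 25.449402) = 43.9502 km
D: √((-0.0663·111.32)² + (0.3058·101.3)²) = √(54.472016 + 959.607984) = 31.8446 km
E: √((0.0614·111.32)² + (-0.4308·101.3)²) = √(46.717881 + 1904.453091) = 44.1721 km
F: √((0.2410·111.32)² + (-0.0271·101.3)²) = √(719.748023 + 7.536288) = 26.9682 km
G: √((-0.1506·111.32)² + (0.0424·101.3)²) = √(281.058251 + 18.448056) = 17.3063 km
H: √((0.3996·111.32)² + (0.3079·101.3)²) = √(1978.779281 + 972.832943) = 54.3287 km
I: √((0.4692·111.32)² + (-0.2775·101.3)²) = √(2728.113296 + 790.214266) = 59.3155 km
J: √((0.1595·111.32)² + (-0.2079·101.3)²) = √(315.259201 + 443.534972) = 27.5462 km
K: √((-0.0008·111.32)² + (0.3380·101.3)²) = √(0.007931 + 1172.336512) = 34.2395 km
L: √((-0.3823·111.32)² + (-0.1645·101.3)²) = √(1811.152382 + 277.683897) = 45.7038 km
M: √((0.1879·111.32)² + (-0.2429·101.3)²) = √(437.522060 + 605.443917) = 32.2950 km
Maximum: I at 59.3155 km.

I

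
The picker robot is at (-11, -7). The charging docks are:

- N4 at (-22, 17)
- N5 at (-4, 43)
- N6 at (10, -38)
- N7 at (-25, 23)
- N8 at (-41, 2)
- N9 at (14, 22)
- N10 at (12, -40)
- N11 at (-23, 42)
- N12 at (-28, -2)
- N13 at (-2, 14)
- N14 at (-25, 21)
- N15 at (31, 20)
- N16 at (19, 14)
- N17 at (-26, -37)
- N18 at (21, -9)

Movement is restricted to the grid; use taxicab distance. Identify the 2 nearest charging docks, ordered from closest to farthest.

Distances from (-11, -7):
N4: |-11| + |24| = 11 + 24 = 35
N5: |7| + |50| = 7 + 50 = 57
N6: |21| + |-31| = 21 + 31 = 52
N7: |-14| + |30| = 14 + 30 = 44
N8: |-30| + |9| = 30 + 9 = 39
N9: |25| + |29| = 25 + 29 = 54
N10: |23| + |-33| = 23 + 33 = 56
N11: |-12| + |49| = 12 + 49 = 61
N12: |-17| + |5| = 17 + 5 = 22
N13: |9| + |21| = 9 + 21 = 30
N14: |-14| + |28| = 14 + 28 = 42
N15: |42| + |27| = 42 + 27 = 69
N16: |30| + |21| = 30 + 21 = 51
N17: |-15| + |-30| = 15 + 30 = 45
N18: |32| + |-2| = 32 + 2 = 34
Sorted: N12 (22) < N13 (30) < N18 (34) < N4 (35) < …

N12, N13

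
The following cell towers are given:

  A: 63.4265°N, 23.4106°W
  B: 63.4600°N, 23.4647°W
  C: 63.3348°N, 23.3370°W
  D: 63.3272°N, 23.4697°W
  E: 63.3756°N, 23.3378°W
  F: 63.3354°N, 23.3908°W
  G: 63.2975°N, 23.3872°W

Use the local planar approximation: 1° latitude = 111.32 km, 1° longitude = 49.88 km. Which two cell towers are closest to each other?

C and F

Pairwise distances:
C–F: √((0.0006·111.32)² + (-0.0538·49.88)²) = √(0.004461 + 7.201408) = 2.6844 km
D–F: √((0.0082·111.32)² + (0.0789·49.88)²) = √(0.833248 + 15.488412) = 4.0400 km
F–G: √((-0.0379·111.32)² + (0.0036·49.88)²) = √(17.800197 + 0.032245) = 4.2228 km
C–E: √((0.0408·111.32)² + (-0.0008·49.88)²) = √(20.628456 + 0.001592) = 4.5420 km
A–B: √((0.0335·111.32)² + (-0.0541·49.88)²) = √(13.907082 + 7.281945) = 4.6032 km
C–G: √((-0.0373·111.32)² + (-0.0502·49.88)²) = √(17.241064 + 6.269896) = 4.8488 km
E–F: √((-0.0402·111.32)² + (-0.0530·49.88)²) = √(20.026198 + 6.988832) = 5.1976 km
D–G: √((-0.0297·111.32)² + (0.0825·49.88)²) = √(10.930985 + 16.934048) = 5.2787 km
C–D: √((-0.0076·111.32)² + (-0.1327·49.88)²) = √(0.715770 + 43.812167) = 6.6729 km
A–E: √((-0.0509·111.32)² + (0.0728·49.88)²) = √(32.105686 + 13.186078) = 6.7299 km
D–E: √((0.0484·111.32)² + (0.1319·49.88)²) = √(29.029337 + 43.285504) = 8.5038 km
E–G: √((-0.0781·111.32)² + (-0.0494·49.88)²) = √(75.587236 + 6.071651) = 9.0365 km
A–F: √((-0.0911·111.32)² + (0.0198·49.88)²) = √(102.844992 + 0.975401) = 10.1892 km
A–C: √((-0.0917·111.32)² + (0.0736·49.88)²) = √(104.204162 + 13.477474) = 10.8481 km
B–E: √((-0.0844·111.32)² + (0.1269·49.88)²) = √(88.273691 + 40.066014) = 11.3287 km
A–D: √((-0.0993·111.32)² + (-0.0591·49.88)²) = √(122.192596 + 8.690162) = 11.4404 km
B–F: √((-0.1246·111.32)² + (0.0739·49.88)²) = √(192.389994 + 13.587569) = 14.3519 km
A–G: √((-0.1290·111.32)² + (0.0234·49.88)²) = √(206.217642 + 1.362337) = 14.4076 km
B–D: √((-0.1328·111.32)² + (-0.0050·49.88)²) = √(218.545841 + 0.062200) = 14.7854 km
B–C: √((-0.1252·111.32)² + (0.1277·49.88)²) = √(194.247328 + 40.572772) = 15.3238 km
B–G: √((-0.1625·111.32)² + (0.0775·49.88)²) = √(327.230010 + 14.943636) = 18.4979 km
Closest pair: C–F at 2.6844 km.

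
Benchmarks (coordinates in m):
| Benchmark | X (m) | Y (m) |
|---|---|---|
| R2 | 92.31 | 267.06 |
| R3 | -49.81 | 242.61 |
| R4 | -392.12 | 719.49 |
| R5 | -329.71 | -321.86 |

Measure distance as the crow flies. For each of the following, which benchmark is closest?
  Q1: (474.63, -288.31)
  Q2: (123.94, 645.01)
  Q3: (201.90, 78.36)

Q1 at (474.63, -288.31):
  R2: √((-382.32)² + (555.37)²) = √(146168.5824 + 308435.8369) = 674.24 m
  R3: √((-524.44)² + (530.92)²) = √(275037.3136 + 281876.0464) = 746.27 m
  R4: √((-866.75)² + (1007.80)²) = √(751255.5625 + 1015660.8400) = 1329.25 m
  R5: √((-804.34)² + (-33.55)²) = √(646962.8356 + 1125.6025) = 805.04 m
  → nearest: R2 (674.24 m)
Q2 at (123.94, 645.01):
  R2: √((-31.63)² + (-377.95)²) = √(1000.4569 + 142846.2025) = 379.27 m
  R3: √((-173.75)² + (-402.40)²) = √(30189.0625 + 161925.7600) = 438.31 m
  R4: √((-516.06)² + (74.48)²) = √(266317.9236 + 5547.2704) = 521.41 m
  R5: √((-453.65)² + (-966.87)²) = √(205798.3225 + 934837.5969) = 1068.01 m
  → nearest: R2 (379.27 m)
Q3 at (201.90, 78.36):
  R2: √((-109.59)² + (188.70)²) = √(12009.9681 + 35607.6900) = 218.21 m
  R3: √((-251.71)² + (164.25)²) = √(63357.9241 + 26978.0625) = 300.56 m
  R4: √((-594.02)² + (641.13)²) = √(352859.7604 + 411047.6769) = 874.02 m
  R5: √((-531.61)² + (-400.22)²) = √(282609.1921 + 160176.0484) = 665.42 m
  → nearest: R2 (218.21 m)

Q1→R2; Q2→R2; Q3→R2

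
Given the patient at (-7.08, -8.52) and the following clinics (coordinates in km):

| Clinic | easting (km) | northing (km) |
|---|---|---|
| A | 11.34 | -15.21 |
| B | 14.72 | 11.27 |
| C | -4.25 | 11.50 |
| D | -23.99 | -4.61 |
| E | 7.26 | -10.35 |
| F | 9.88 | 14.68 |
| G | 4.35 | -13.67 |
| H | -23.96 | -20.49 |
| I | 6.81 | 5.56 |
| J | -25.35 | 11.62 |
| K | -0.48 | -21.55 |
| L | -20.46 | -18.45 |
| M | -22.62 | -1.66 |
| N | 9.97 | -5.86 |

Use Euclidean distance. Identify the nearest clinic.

G

Distances from (-7.08, -8.52):
A: √((18.42)² + (-6.69)²) = √(339.2964 + 44.7561) = 19.60 km
B: √((21.80)² + (19.79)²) = √(475.2400 + 391.6441) = 29.44 km
C: √((2.83)² + (20.02)²) = √(8.0089 + 400.8004) = 20.22 km
D: √((-16.91)² + (3.91)²) = √(285.9481 + 15.2881) = 17.36 km
E: √((14.34)² + (-1.83)²) = √(205.6356 + 3.3489) = 14.46 km
F: √((16.96)² + (23.20)²) = √(287.6416 + 538.2400) = 28.74 km
G: √((11.43)² + (-5.15)²) = √(130.6449 + 26.5225) = 12.54 km
H: √((-16.88)² + (-11.97)²) = √(284.9344 + 143.2809) = 20.69 km
I: √((13.89)² + (14.08)²) = √(192.9321 + 198.2464) = 19.78 km
J: √((-18.27)² + (20.14)²) = √(333.7929 + 405.6196) = 27.19 km
K: √((6.60)² + (-13.03)²) = √(43.5600 + 169.7809) = 14.61 km
L: √((-13.38)² + (-9.93)²) = √(179.0244 + 98.6049) = 16.66 km
M: √((-15.54)² + (6.86)²) = √(241.4916 + 47.0596) = 16.99 km
N: √((17.05)² + (2.66)²) = √(290.7025 + 7.0756) = 17.26 km
Minimum: G at 12.54 km.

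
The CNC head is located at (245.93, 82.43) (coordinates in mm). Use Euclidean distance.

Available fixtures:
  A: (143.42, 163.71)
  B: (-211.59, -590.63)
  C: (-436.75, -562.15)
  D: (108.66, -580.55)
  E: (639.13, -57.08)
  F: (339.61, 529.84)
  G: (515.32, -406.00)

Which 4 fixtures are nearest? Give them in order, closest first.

A, E, F, G

Distances from (245.93, 82.43):
A: 130.82 mm
B: 813.84 mm
C: 938.90 mm
D: 677.04 mm
E: 417.22 mm
F: 457.11 mm
G: 557.79 mm
Sorted: A (130.82 mm) < E (417.22 mm) < F (457.11 mm) < G (557.79 mm) < D (677.04 mm) < B (813.84 mm) < …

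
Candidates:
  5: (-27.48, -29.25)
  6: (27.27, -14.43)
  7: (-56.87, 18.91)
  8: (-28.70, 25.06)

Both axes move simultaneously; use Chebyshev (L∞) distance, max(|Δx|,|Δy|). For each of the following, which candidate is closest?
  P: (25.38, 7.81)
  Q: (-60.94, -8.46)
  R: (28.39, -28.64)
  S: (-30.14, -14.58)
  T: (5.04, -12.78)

P→6; Q→7; R→6; S→5; T→6

P at (25.38, 7.81):
  5: max(|-52.86|, |-37.06|) = 52.86
  6: max(|1.89|, |-22.24|) = 22.24
  7: max(|-82.25|, |11.10|) = 82.25
  8: max(|-54.08|, |17.25|) = 54.08
  → nearest: 6 (22.24)
Q at (-60.94, -8.46):
  5: max(|33.46|, |-20.79|) = 33.46
  6: max(|88.21|, |-5.97|) = 88.21
  7: max(|4.07|, |27.37|) = 27.37
  8: max(|32.24|, |33.52|) = 33.52
  → nearest: 7 (27.37)
R at (28.39, -28.64):
  5: max(|-55.87|, |-0.61|) = 55.87
  6: max(|-1.12|, |14.21|) = 14.21
  7: max(|-85.26|, |47.55|) = 85.26
  8: max(|-57.09|, |53.70|) = 57.09
  → nearest: 6 (14.21)
S at (-30.14, -14.58):
  5: max(|2.66|, |-14.67|) = 14.67
  6: max(|57.41|, |0.15|) = 57.41
  7: max(|-26.73|, |33.49|) = 33.49
  8: max(|1.44|, |39.64|) = 39.64
  → nearest: 5 (14.67)
T at (5.04, -12.78):
  5: max(|-32.52|, |-16.47|) = 32.52
  6: max(|22.23|, |-1.65|) = 22.23
  7: max(|-61.91|, |31.69|) = 61.91
  8: max(|-33.74|, |37.84|) = 37.84
  → nearest: 6 (22.23)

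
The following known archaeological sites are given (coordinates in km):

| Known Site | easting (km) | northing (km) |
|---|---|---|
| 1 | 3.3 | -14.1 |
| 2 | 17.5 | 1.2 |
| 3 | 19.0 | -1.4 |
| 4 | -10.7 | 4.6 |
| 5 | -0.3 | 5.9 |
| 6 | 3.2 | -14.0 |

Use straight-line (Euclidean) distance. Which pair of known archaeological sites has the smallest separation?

Pairwise distances:
1–2: 20.874 km
1–3: 20.194 km
1–4: 23.360 km
1–5: 20.321 km
1–6: 0.141 km
2–3: 3.002 km
2–4: 28.404 km
2–5: 18.410 km
2–6: 20.869 km
3–4: 30.300 km
3–5: 20.634 km
3–6: 20.209 km
4–5: 10.481 km
4–6: 23.220 km
5–6: 20.205 km
Closest pair: 1–6 at 0.141 km.

1 and 6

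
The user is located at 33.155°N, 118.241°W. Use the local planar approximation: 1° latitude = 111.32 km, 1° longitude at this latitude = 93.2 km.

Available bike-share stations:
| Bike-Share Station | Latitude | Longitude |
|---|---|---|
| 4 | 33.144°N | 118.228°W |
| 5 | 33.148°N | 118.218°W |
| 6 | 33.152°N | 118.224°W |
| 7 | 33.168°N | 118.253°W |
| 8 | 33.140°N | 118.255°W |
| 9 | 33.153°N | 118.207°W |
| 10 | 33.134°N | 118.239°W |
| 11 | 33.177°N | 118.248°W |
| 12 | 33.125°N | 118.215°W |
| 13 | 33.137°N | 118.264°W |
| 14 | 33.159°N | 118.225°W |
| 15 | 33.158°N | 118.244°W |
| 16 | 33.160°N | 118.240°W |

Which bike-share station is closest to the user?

Distances from 33.155°N, 118.241°W:
4: √((-0.011·111.32)² + (0.013·93.2)²) = √(1.49945 + 1.46797) = 1.723 km
5: √((-0.007·111.32)² + (0.023·93.2)²) = √(0.60721 + 4.59502) = 2.281 km
6: √((-0.003·111.32)² + (0.017·93.2)²) = √(0.11153 + 2.51032) = 1.619 km
7: √((0.013·111.32)² + (-0.012·93.2)²) = √(2.09427 + 1.25082) = 1.829 km
8: √((-0.015·111.32)² + (-0.014·93.2)²) = √(2.78823 + 1.70250) = 2.119 km
9: √((-0.002·111.32)² + (0.034·93.2)²) = √(0.04957 + 10.04129) = 3.177 km
10: √((-0.021·111.32)² + (0.002·93.2)²) = √(5.46493 + 0.03474) = 2.345 km
11: √((0.022·111.32)² + (-0.007·93.2)²) = √(5.99780 + 0.42563) = 2.534 km
12: √((-0.030·111.32)² + (0.026·93.2)²) = √(11.15293 + 5.87190) = 4.126 km
13: √((-0.018·111.32)² + (-0.023·93.2)²) = √(4.01505 + 4.59502) = 2.934 km
14: √((0.004·111.32)² + (0.016·93.2)²) = √(0.19827 + 2.22368) = 1.556 km
15: √((0.003·111.32)² + (-0.003·93.2)²) = √(0.11153 + 0.07818) = 0.436 km
16: √((0.005·111.32)² + (0.001·93.2)²) = √(0.30980 + 0.00869) = 0.564 km
Minimum: 15 at 0.436 km.

15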